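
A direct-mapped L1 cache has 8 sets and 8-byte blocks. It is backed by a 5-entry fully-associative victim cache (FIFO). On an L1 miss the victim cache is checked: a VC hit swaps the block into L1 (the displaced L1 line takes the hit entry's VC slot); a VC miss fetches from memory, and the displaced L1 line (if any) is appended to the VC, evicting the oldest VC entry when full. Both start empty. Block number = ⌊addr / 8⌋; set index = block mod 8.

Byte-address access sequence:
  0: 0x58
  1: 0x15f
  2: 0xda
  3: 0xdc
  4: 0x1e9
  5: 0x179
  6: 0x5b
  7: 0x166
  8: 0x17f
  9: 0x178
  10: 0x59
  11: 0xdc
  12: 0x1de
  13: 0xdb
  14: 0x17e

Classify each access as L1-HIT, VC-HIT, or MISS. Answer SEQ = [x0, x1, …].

  [0] addr=0x58 blk=11 s=3: MISS | VC []
  [1] addr=0x15f blk=43 s=3: MISS | VC [11]
  [2] addr=0xda blk=27 s=3: MISS | VC [11, 43]
  [3] addr=0xdc blk=27 s=3: L1-HIT | VC [11, 43]
  [4] addr=0x1e9 blk=61 s=5: MISS | VC [11, 43]
  [5] addr=0x179 blk=47 s=7: MISS | VC [11, 43]
  [6] addr=0x5b blk=11 s=3: VC-HIT | VC [27, 43]
  [7] addr=0x166 blk=44 s=4: MISS | VC [27, 43]
  [8] addr=0x17f blk=47 s=7: L1-HIT | VC [27, 43]
  [9] addr=0x178 blk=47 s=7: L1-HIT | VC [27, 43]
  [10] addr=0x59 blk=11 s=3: L1-HIT | VC [27, 43]
  [11] addr=0xdc blk=27 s=3: VC-HIT | VC [11, 43]
  [12] addr=0x1de blk=59 s=3: MISS | VC [11, 43, 27]
  [13] addr=0xdb blk=27 s=3: VC-HIT | VC [11, 43, 59]
  [14] addr=0x17e blk=47 s=7: L1-HIT | VC [11, 43, 59]

SEQ = [MISS, MISS, MISS, L1-HIT, MISS, MISS, VC-HIT, MISS, L1-HIT, L1-HIT, L1-HIT, VC-HIT, MISS, VC-HIT, L1-HIT]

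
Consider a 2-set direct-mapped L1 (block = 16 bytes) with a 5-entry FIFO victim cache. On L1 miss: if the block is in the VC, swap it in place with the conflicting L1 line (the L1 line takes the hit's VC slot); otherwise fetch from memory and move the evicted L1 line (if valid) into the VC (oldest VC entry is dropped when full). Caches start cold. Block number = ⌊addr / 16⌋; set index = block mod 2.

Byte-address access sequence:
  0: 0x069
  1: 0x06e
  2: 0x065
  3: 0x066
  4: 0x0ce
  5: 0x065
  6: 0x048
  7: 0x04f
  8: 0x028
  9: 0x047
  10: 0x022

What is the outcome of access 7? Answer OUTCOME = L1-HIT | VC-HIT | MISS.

OUTCOME = L1-HIT

0: 0x69 (blk 6, set 0) → MISS  vc=[]
1: 0x6e (blk 6, set 0) → L1-HIT  vc=[]
2: 0x65 (blk 6, set 0) → L1-HIT  vc=[]
3: 0x66 (blk 6, set 0) → L1-HIT  vc=[]
4: 0xce (blk 12, set 0) → MISS  vc=[6]
5: 0x65 (blk 6, set 0) → VC-HIT  vc=[12]
6: 0x48 (blk 4, set 0) → MISS  vc=[12, 6]
7: 0x4f (blk 4, set 0) → L1-HIT  vc=[12, 6]
8: 0x28 (blk 2, set 0) → MISS  vc=[12, 6, 4]
9: 0x47 (blk 4, set 0) → VC-HIT  vc=[12, 6, 2]
10: 0x22 (blk 2, set 0) → VC-HIT  vc=[12, 6, 4]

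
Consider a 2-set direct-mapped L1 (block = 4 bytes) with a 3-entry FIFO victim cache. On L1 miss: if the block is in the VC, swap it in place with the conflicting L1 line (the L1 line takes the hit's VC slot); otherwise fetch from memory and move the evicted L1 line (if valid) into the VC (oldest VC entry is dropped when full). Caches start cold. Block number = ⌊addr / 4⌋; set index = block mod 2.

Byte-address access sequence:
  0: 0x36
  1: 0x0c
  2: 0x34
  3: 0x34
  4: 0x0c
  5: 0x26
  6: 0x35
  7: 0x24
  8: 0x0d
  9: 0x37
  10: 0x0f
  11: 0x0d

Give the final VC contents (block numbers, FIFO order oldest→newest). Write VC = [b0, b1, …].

VC = [13, 9]

#0 0x36→b13/s1 MISS; vc=[]
#1 0xc→b3/s1 MISS; vc=[13]
#2 0x34→b13/s1 VC-HIT; vc=[3]
#3 0x34→b13/s1 L1-HIT; vc=[3]
#4 0xc→b3/s1 VC-HIT; vc=[13]
#5 0x26→b9/s1 MISS; vc=[13,3]
#6 0x35→b13/s1 VC-HIT; vc=[9,3]
#7 0x24→b9/s1 VC-HIT; vc=[13,3]
#8 0xd→b3/s1 VC-HIT; vc=[13,9]
#9 0x37→b13/s1 VC-HIT; vc=[3,9]
#10 0xf→b3/s1 VC-HIT; vc=[13,9]
#11 0xd→b3/s1 L1-HIT; vc=[13,9]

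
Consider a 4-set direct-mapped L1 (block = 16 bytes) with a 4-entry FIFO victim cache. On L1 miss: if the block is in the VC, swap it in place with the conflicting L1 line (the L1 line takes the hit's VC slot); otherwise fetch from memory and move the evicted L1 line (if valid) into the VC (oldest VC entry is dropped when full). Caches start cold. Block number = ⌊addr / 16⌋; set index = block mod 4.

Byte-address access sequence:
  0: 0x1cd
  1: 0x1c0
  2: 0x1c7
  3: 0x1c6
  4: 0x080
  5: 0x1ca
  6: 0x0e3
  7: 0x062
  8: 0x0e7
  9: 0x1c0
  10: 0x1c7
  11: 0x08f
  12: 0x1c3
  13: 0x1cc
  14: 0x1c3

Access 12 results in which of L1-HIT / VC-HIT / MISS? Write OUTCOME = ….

OUTCOME = VC-HIT

#0 0x1cd→b28/s0 MISS; vc=[]
#1 0x1c0→b28/s0 L1-HIT; vc=[]
#2 0x1c7→b28/s0 L1-HIT; vc=[]
#3 0x1c6→b28/s0 L1-HIT; vc=[]
#4 0x80→b8/s0 MISS; vc=[28]
#5 0x1ca→b28/s0 VC-HIT; vc=[8]
#6 0xe3→b14/s2 MISS; vc=[8]
#7 0x62→b6/s2 MISS; vc=[8,14]
#8 0xe7→b14/s2 VC-HIT; vc=[8,6]
#9 0x1c0→b28/s0 L1-HIT; vc=[8,6]
#10 0x1c7→b28/s0 L1-HIT; vc=[8,6]
#11 0x8f→b8/s0 VC-HIT; vc=[28,6]
#12 0x1c3→b28/s0 VC-HIT; vc=[8,6]
#13 0x1cc→b28/s0 L1-HIT; vc=[8,6]
#14 0x1c3→b28/s0 L1-HIT; vc=[8,6]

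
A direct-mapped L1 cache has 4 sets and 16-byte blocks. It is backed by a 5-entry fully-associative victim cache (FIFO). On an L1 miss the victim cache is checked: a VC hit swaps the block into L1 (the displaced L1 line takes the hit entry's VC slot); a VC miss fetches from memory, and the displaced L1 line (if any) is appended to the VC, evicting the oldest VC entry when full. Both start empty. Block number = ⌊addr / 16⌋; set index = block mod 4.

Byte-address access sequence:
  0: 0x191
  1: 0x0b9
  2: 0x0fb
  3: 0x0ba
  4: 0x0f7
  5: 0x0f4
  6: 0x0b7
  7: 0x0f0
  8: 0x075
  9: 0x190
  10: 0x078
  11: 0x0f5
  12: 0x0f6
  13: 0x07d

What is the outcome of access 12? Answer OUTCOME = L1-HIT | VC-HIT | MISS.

OUTCOME = L1-HIT

0: 0x191 (blk 25, set 1) → MISS  vc=[]
1: 0xb9 (blk 11, set 3) → MISS  vc=[]
2: 0xfb (blk 15, set 3) → MISS  vc=[11]
3: 0xba (blk 11, set 3) → VC-HIT  vc=[15]
4: 0xf7 (blk 15, set 3) → VC-HIT  vc=[11]
5: 0xf4 (blk 15, set 3) → L1-HIT  vc=[11]
6: 0xb7 (blk 11, set 3) → VC-HIT  vc=[15]
7: 0xf0 (blk 15, set 3) → VC-HIT  vc=[11]
8: 0x75 (blk 7, set 3) → MISS  vc=[11, 15]
9: 0x190 (blk 25, set 1) → L1-HIT  vc=[11, 15]
10: 0x78 (blk 7, set 3) → L1-HIT  vc=[11, 15]
11: 0xf5 (blk 15, set 3) → VC-HIT  vc=[11, 7]
12: 0xf6 (blk 15, set 3) → L1-HIT  vc=[11, 7]
13: 0x7d (blk 7, set 3) → VC-HIT  vc=[11, 15]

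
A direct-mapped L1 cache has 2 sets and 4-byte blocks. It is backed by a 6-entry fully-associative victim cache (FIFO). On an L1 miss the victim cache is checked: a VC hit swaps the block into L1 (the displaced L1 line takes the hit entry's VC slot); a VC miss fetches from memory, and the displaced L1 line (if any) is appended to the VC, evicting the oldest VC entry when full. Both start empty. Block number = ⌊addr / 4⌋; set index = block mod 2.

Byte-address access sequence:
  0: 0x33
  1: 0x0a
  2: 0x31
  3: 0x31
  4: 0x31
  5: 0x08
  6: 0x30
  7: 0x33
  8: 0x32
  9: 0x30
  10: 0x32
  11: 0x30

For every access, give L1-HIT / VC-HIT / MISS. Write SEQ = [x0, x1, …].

0: 0x33 (blk 12, set 0) → MISS  vc=[]
1: 0xa (blk 2, set 0) → MISS  vc=[12]
2: 0x31 (blk 12, set 0) → VC-HIT  vc=[2]
3: 0x31 (blk 12, set 0) → L1-HIT  vc=[2]
4: 0x31 (blk 12, set 0) → L1-HIT  vc=[2]
5: 0x8 (blk 2, set 0) → VC-HIT  vc=[12]
6: 0x30 (blk 12, set 0) → VC-HIT  vc=[2]
7: 0x33 (blk 12, set 0) → L1-HIT  vc=[2]
8: 0x32 (blk 12, set 0) → L1-HIT  vc=[2]
9: 0x30 (blk 12, set 0) → L1-HIT  vc=[2]
10: 0x32 (blk 12, set 0) → L1-HIT  vc=[2]
11: 0x30 (blk 12, set 0) → L1-HIT  vc=[2]

SEQ = [MISS, MISS, VC-HIT, L1-HIT, L1-HIT, VC-HIT, VC-HIT, L1-HIT, L1-HIT, L1-HIT, L1-HIT, L1-HIT]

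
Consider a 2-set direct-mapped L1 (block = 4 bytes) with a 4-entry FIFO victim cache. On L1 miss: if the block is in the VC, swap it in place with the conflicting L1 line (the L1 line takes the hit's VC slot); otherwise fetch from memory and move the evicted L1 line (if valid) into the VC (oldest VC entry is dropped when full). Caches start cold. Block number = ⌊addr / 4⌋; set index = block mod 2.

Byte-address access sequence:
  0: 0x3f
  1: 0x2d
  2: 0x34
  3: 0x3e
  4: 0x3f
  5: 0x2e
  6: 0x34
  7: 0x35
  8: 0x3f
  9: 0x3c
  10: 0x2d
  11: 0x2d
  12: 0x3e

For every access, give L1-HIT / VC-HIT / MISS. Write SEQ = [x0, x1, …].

SEQ = [MISS, MISS, MISS, VC-HIT, L1-HIT, VC-HIT, VC-HIT, L1-HIT, VC-HIT, L1-HIT, VC-HIT, L1-HIT, VC-HIT]

  [0] addr=0x3f blk=15 s=1: MISS | VC []
  [1] addr=0x2d blk=11 s=1: MISS | VC [15]
  [2] addr=0x34 blk=13 s=1: MISS | VC [15, 11]
  [3] addr=0x3e blk=15 s=1: VC-HIT | VC [13, 11]
  [4] addr=0x3f blk=15 s=1: L1-HIT | VC [13, 11]
  [5] addr=0x2e blk=11 s=1: VC-HIT | VC [13, 15]
  [6] addr=0x34 blk=13 s=1: VC-HIT | VC [11, 15]
  [7] addr=0x35 blk=13 s=1: L1-HIT | VC [11, 15]
  [8] addr=0x3f blk=15 s=1: VC-HIT | VC [11, 13]
  [9] addr=0x3c blk=15 s=1: L1-HIT | VC [11, 13]
  [10] addr=0x2d blk=11 s=1: VC-HIT | VC [15, 13]
  [11] addr=0x2d blk=11 s=1: L1-HIT | VC [15, 13]
  [12] addr=0x3e blk=15 s=1: VC-HIT | VC [11, 13]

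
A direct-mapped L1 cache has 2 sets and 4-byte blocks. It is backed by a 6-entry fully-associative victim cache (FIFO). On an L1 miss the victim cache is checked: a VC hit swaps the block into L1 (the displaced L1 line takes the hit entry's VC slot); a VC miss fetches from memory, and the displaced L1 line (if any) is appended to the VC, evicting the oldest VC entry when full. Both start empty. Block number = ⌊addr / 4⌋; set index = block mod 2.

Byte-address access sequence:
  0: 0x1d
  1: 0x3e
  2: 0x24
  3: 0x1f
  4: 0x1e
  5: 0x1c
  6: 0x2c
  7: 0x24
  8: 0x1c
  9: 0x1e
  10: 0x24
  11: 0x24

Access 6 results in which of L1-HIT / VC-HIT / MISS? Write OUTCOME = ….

#0 0x1d→b7/s1 MISS; vc=[]
#1 0x3e→b15/s1 MISS; vc=[7]
#2 0x24→b9/s1 MISS; vc=[7,15]
#3 0x1f→b7/s1 VC-HIT; vc=[9,15]
#4 0x1e→b7/s1 L1-HIT; vc=[9,15]
#5 0x1c→b7/s1 L1-HIT; vc=[9,15]
#6 0x2c→b11/s1 MISS; vc=[9,15,7]
#7 0x24→b9/s1 VC-HIT; vc=[11,15,7]
#8 0x1c→b7/s1 VC-HIT; vc=[11,15,9]
#9 0x1e→b7/s1 L1-HIT; vc=[11,15,9]
#10 0x24→b9/s1 VC-HIT; vc=[11,15,7]
#11 0x24→b9/s1 L1-HIT; vc=[11,15,7]

OUTCOME = MISS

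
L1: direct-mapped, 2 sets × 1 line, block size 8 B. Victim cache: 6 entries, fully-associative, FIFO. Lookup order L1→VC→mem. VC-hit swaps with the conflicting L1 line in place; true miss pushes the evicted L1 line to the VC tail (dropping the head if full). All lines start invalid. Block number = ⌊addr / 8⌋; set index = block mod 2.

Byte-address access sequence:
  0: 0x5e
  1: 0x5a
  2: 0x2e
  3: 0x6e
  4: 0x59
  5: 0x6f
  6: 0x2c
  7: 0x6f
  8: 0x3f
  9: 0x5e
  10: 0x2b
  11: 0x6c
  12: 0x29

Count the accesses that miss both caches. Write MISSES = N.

MISSES = 4

  [0] addr=0x5e blk=11 s=1: MISS | VC []
  [1] addr=0x5a blk=11 s=1: L1-HIT | VC []
  [2] addr=0x2e blk=5 s=1: MISS | VC [11]
  [3] addr=0x6e blk=13 s=1: MISS | VC [11, 5]
  [4] addr=0x59 blk=11 s=1: VC-HIT | VC [13, 5]
  [5] addr=0x6f blk=13 s=1: VC-HIT | VC [11, 5]
  [6] addr=0x2c blk=5 s=1: VC-HIT | VC [11, 13]
  [7] addr=0x6f blk=13 s=1: VC-HIT | VC [11, 5]
  [8] addr=0x3f blk=7 s=1: MISS | VC [11, 5, 13]
  [9] addr=0x5e blk=11 s=1: VC-HIT | VC [7, 5, 13]
  [10] addr=0x2b blk=5 s=1: VC-HIT | VC [7, 11, 13]
  [11] addr=0x6c blk=13 s=1: VC-HIT | VC [7, 11, 5]
  [12] addr=0x29 blk=5 s=1: VC-HIT | VC [7, 11, 13]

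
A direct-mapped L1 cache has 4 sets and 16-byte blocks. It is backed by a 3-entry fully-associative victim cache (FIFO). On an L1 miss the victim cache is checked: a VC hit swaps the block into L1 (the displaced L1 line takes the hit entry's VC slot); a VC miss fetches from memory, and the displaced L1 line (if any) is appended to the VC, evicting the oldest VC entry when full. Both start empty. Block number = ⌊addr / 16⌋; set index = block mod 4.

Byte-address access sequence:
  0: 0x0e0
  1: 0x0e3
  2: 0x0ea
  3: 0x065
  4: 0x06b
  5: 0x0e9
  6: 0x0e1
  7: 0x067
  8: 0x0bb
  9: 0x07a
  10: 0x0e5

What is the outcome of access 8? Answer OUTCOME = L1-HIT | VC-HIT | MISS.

OUTCOME = MISS

#0 0xe0→b14/s2 MISS; vc=[]
#1 0xe3→b14/s2 L1-HIT; vc=[]
#2 0xea→b14/s2 L1-HIT; vc=[]
#3 0x65→b6/s2 MISS; vc=[14]
#4 0x6b→b6/s2 L1-HIT; vc=[14]
#5 0xe9→b14/s2 VC-HIT; vc=[6]
#6 0xe1→b14/s2 L1-HIT; vc=[6]
#7 0x67→b6/s2 VC-HIT; vc=[14]
#8 0xbb→b11/s3 MISS; vc=[14]
#9 0x7a→b7/s3 MISS; vc=[14,11]
#10 0xe5→b14/s2 VC-HIT; vc=[6,11]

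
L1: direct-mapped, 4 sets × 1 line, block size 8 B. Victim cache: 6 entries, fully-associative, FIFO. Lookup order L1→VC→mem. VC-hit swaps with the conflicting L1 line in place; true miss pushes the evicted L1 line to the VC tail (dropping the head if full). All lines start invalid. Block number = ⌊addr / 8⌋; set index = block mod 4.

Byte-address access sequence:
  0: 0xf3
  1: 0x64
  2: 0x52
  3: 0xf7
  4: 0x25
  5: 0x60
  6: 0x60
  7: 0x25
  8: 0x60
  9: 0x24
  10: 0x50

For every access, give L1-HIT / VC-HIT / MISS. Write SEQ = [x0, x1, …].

0: 0xf3 (blk 30, set 2) → MISS  vc=[]
1: 0x64 (blk 12, set 0) → MISS  vc=[]
2: 0x52 (blk 10, set 2) → MISS  vc=[30]
3: 0xf7 (blk 30, set 2) → VC-HIT  vc=[10]
4: 0x25 (blk 4, set 0) → MISS  vc=[10, 12]
5: 0x60 (blk 12, set 0) → VC-HIT  vc=[10, 4]
6: 0x60 (blk 12, set 0) → L1-HIT  vc=[10, 4]
7: 0x25 (blk 4, set 0) → VC-HIT  vc=[10, 12]
8: 0x60 (blk 12, set 0) → VC-HIT  vc=[10, 4]
9: 0x24 (blk 4, set 0) → VC-HIT  vc=[10, 12]
10: 0x50 (blk 10, set 2) → VC-HIT  vc=[30, 12]

SEQ = [MISS, MISS, MISS, VC-HIT, MISS, VC-HIT, L1-HIT, VC-HIT, VC-HIT, VC-HIT, VC-HIT]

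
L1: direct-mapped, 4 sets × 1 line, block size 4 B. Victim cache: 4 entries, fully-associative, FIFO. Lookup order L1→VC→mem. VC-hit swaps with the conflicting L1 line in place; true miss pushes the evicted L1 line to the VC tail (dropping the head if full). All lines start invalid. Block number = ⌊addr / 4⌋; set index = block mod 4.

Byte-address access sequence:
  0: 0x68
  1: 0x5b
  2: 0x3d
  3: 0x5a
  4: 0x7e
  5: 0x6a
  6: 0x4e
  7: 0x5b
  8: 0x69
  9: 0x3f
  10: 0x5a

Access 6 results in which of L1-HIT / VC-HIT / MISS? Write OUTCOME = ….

0: 0x68 (blk 26, set 2) → MISS  vc=[]
1: 0x5b (blk 22, set 2) → MISS  vc=[26]
2: 0x3d (blk 15, set 3) → MISS  vc=[26]
3: 0x5a (blk 22, set 2) → L1-HIT  vc=[26]
4: 0x7e (blk 31, set 3) → MISS  vc=[26, 15]
5: 0x6a (blk 26, set 2) → VC-HIT  vc=[22, 15]
6: 0x4e (blk 19, set 3) → MISS  vc=[22, 15, 31]
7: 0x5b (blk 22, set 2) → VC-HIT  vc=[26, 15, 31]
8: 0x69 (blk 26, set 2) → VC-HIT  vc=[22, 15, 31]
9: 0x3f (blk 15, set 3) → VC-HIT  vc=[22, 19, 31]
10: 0x5a (blk 22, set 2) → VC-HIT  vc=[26, 19, 31]

OUTCOME = MISS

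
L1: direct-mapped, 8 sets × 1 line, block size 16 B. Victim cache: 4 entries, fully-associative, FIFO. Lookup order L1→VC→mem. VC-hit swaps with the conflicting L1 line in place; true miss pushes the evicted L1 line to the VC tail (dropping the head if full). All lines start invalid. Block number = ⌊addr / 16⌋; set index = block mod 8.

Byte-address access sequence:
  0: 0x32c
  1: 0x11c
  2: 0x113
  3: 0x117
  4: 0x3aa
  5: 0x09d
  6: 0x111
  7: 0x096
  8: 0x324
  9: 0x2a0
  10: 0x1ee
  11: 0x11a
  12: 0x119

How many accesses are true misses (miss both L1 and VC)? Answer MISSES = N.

  [0] addr=0x32c blk=50 s=2: MISS | VC []
  [1] addr=0x11c blk=17 s=1: MISS | VC []
  [2] addr=0x113 blk=17 s=1: L1-HIT | VC []
  [3] addr=0x117 blk=17 s=1: L1-HIT | VC []
  [4] addr=0x3aa blk=58 s=2: MISS | VC [50]
  [5] addr=0x9d blk=9 s=1: MISS | VC [50, 17]
  [6] addr=0x111 blk=17 s=1: VC-HIT | VC [50, 9]
  [7] addr=0x96 blk=9 s=1: VC-HIT | VC [50, 17]
  [8] addr=0x324 blk=50 s=2: VC-HIT | VC [58, 17]
  [9] addr=0x2a0 blk=42 s=2: MISS | VC [58, 17, 50]
  [10] addr=0x1ee blk=30 s=6: MISS | VC [58, 17, 50]
  [11] addr=0x11a blk=17 s=1: VC-HIT | VC [58, 9, 50]
  [12] addr=0x119 blk=17 s=1: L1-HIT | VC [58, 9, 50]

MISSES = 6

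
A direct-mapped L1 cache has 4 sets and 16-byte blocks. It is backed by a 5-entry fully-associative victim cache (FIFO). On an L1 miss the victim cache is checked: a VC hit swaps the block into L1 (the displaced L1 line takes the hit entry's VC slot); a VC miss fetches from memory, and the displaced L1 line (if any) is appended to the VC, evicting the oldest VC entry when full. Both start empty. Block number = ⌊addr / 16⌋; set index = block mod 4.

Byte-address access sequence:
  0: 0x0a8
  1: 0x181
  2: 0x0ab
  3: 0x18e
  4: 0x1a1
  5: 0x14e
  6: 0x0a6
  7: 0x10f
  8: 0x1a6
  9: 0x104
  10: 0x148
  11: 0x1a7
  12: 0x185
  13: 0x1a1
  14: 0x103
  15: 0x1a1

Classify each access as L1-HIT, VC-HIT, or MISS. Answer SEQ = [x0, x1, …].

  [0] addr=0xa8 blk=10 s=2: MISS | VC []
  [1] addr=0x181 blk=24 s=0: MISS | VC []
  [2] addr=0xab blk=10 s=2: L1-HIT | VC []
  [3] addr=0x18e blk=24 s=0: L1-HIT | VC []
  [4] addr=0x1a1 blk=26 s=2: MISS | VC [10]
  [5] addr=0x14e blk=20 s=0: MISS | VC [10, 24]
  [6] addr=0xa6 blk=10 s=2: VC-HIT | VC [26, 24]
  [7] addr=0x10f blk=16 s=0: MISS | VC [26, 24, 20]
  [8] addr=0x1a6 blk=26 s=2: VC-HIT | VC [10, 24, 20]
  [9] addr=0x104 blk=16 s=0: L1-HIT | VC [10, 24, 20]
  [10] addr=0x148 blk=20 s=0: VC-HIT | VC [10, 24, 16]
  [11] addr=0x1a7 blk=26 s=2: L1-HIT | VC [10, 24, 16]
  [12] addr=0x185 blk=24 s=0: VC-HIT | VC [10, 20, 16]
  [13] addr=0x1a1 blk=26 s=2: L1-HIT | VC [10, 20, 16]
  [14] addr=0x103 blk=16 s=0: VC-HIT | VC [10, 20, 24]
  [15] addr=0x1a1 blk=26 s=2: L1-HIT | VC [10, 20, 24]

SEQ = [MISS, MISS, L1-HIT, L1-HIT, MISS, MISS, VC-HIT, MISS, VC-HIT, L1-HIT, VC-HIT, L1-HIT, VC-HIT, L1-HIT, VC-HIT, L1-HIT]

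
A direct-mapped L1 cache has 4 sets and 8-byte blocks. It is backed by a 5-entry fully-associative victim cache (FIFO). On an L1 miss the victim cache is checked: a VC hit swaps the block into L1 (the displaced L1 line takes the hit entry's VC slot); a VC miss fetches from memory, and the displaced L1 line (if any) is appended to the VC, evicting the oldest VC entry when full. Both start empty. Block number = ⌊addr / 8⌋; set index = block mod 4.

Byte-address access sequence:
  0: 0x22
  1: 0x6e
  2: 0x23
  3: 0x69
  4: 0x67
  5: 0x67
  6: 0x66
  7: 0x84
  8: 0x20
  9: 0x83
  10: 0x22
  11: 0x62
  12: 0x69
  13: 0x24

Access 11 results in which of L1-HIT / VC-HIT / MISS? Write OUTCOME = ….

0: 0x22 (blk 4, set 0) → MISS  vc=[]
1: 0x6e (blk 13, set 1) → MISS  vc=[]
2: 0x23 (blk 4, set 0) → L1-HIT  vc=[]
3: 0x69 (blk 13, set 1) → L1-HIT  vc=[]
4: 0x67 (blk 12, set 0) → MISS  vc=[4]
5: 0x67 (blk 12, set 0) → L1-HIT  vc=[4]
6: 0x66 (blk 12, set 0) → L1-HIT  vc=[4]
7: 0x84 (blk 16, set 0) → MISS  vc=[4, 12]
8: 0x20 (blk 4, set 0) → VC-HIT  vc=[16, 12]
9: 0x83 (blk 16, set 0) → VC-HIT  vc=[4, 12]
10: 0x22 (blk 4, set 0) → VC-HIT  vc=[16, 12]
11: 0x62 (blk 12, set 0) → VC-HIT  vc=[16, 4]
12: 0x69 (blk 13, set 1) → L1-HIT  vc=[16, 4]
13: 0x24 (blk 4, set 0) → VC-HIT  vc=[16, 12]

OUTCOME = VC-HIT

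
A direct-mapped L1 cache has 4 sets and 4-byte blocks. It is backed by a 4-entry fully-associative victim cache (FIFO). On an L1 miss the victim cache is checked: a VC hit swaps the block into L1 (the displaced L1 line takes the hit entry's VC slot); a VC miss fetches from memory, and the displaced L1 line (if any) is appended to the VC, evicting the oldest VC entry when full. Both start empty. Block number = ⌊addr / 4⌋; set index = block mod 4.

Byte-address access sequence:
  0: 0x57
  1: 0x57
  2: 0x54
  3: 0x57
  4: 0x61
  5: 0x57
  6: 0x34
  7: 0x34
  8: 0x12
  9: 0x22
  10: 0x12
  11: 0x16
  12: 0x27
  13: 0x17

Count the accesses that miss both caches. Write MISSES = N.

  [0] addr=0x57 blk=21 s=1: MISS | VC []
  [1] addr=0x57 blk=21 s=1: L1-HIT | VC []
  [2] addr=0x54 blk=21 s=1: L1-HIT | VC []
  [3] addr=0x57 blk=21 s=1: L1-HIT | VC []
  [4] addr=0x61 blk=24 s=0: MISS | VC []
  [5] addr=0x57 blk=21 s=1: L1-HIT | VC []
  [6] addr=0x34 blk=13 s=1: MISS | VC [21]
  [7] addr=0x34 blk=13 s=1: L1-HIT | VC [21]
  [8] addr=0x12 blk=4 s=0: MISS | VC [21, 24]
  [9] addr=0x22 blk=8 s=0: MISS | VC [21, 24, 4]
  [10] addr=0x12 blk=4 s=0: VC-HIT | VC [21, 24, 8]
  [11] addr=0x16 blk=5 s=1: MISS | VC [21, 24, 8, 13]
  [12] addr=0x27 blk=9 s=1: MISS | VC [24, 8, 13, 5]
  [13] addr=0x17 blk=5 s=1: VC-HIT | VC [24, 8, 13, 9]

MISSES = 7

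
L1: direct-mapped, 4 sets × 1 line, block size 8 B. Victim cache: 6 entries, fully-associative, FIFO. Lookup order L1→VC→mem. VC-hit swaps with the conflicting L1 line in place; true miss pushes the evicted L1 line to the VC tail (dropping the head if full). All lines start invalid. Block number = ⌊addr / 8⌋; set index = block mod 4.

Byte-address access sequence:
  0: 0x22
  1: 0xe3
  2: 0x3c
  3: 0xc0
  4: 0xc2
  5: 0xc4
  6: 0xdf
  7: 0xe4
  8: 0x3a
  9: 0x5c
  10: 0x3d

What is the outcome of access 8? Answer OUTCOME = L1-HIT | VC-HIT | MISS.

  [0] addr=0x22 blk=4 s=0: MISS | VC []
  [1] addr=0xe3 blk=28 s=0: MISS | VC [4]
  [2] addr=0x3c blk=7 s=3: MISS | VC [4]
  [3] addr=0xc0 blk=24 s=0: MISS | VC [4, 28]
  [4] addr=0xc2 blk=24 s=0: L1-HIT | VC [4, 28]
  [5] addr=0xc4 blk=24 s=0: L1-HIT | VC [4, 28]
  [6] addr=0xdf blk=27 s=3: MISS | VC [4, 28, 7]
  [7] addr=0xe4 blk=28 s=0: VC-HIT | VC [4, 24, 7]
  [8] addr=0x3a blk=7 s=3: VC-HIT | VC [4, 24, 27]
  [9] addr=0x5c blk=11 s=3: MISS | VC [4, 24, 27, 7]
  [10] addr=0x3d blk=7 s=3: VC-HIT | VC [4, 24, 27, 11]

OUTCOME = VC-HIT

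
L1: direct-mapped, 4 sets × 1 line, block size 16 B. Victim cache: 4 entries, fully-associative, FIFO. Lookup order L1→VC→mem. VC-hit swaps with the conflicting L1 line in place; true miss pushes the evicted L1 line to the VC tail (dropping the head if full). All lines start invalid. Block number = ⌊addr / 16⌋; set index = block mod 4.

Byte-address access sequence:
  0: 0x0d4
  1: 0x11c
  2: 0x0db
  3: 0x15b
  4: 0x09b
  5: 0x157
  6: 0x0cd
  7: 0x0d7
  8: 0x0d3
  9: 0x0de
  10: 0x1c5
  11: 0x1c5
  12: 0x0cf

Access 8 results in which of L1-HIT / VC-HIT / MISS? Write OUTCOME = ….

  [0] addr=0xd4 blk=13 s=1: MISS | VC []
  [1] addr=0x11c blk=17 s=1: MISS | VC [13]
  [2] addr=0xdb blk=13 s=1: VC-HIT | VC [17]
  [3] addr=0x15b blk=21 s=1: MISS | VC [17, 13]
  [4] addr=0x9b blk=9 s=1: MISS | VC [17, 13, 21]
  [5] addr=0x157 blk=21 s=1: VC-HIT | VC [17, 13, 9]
  [6] addr=0xcd blk=12 s=0: MISS | VC [17, 13, 9]
  [7] addr=0xd7 blk=13 s=1: VC-HIT | VC [17, 21, 9]
  [8] addr=0xd3 blk=13 s=1: L1-HIT | VC [17, 21, 9]
  [9] addr=0xde blk=13 s=1: L1-HIT | VC [17, 21, 9]
  [10] addr=0x1c5 blk=28 s=0: MISS | VC [17, 21, 9, 12]
  [11] addr=0x1c5 blk=28 s=0: L1-HIT | VC [17, 21, 9, 12]
  [12] addr=0xcf blk=12 s=0: VC-HIT | VC [17, 21, 9, 28]

OUTCOME = L1-HIT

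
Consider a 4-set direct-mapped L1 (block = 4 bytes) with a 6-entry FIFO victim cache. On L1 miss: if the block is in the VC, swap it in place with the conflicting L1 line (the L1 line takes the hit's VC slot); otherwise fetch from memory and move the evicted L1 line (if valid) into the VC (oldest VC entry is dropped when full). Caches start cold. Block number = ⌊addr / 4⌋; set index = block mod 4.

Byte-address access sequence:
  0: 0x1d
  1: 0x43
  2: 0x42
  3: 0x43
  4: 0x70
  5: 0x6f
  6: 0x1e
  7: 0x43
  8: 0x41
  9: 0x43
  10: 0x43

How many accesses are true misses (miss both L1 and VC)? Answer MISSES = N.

#0 0x1d→b7/s3 MISS; vc=[]
#1 0x43→b16/s0 MISS; vc=[]
#2 0x42→b16/s0 L1-HIT; vc=[]
#3 0x43→b16/s0 L1-HIT; vc=[]
#4 0x70→b28/s0 MISS; vc=[16]
#5 0x6f→b27/s3 MISS; vc=[16,7]
#6 0x1e→b7/s3 VC-HIT; vc=[16,27]
#7 0x43→b16/s0 VC-HIT; vc=[28,27]
#8 0x41→b16/s0 L1-HIT; vc=[28,27]
#9 0x43→b16/s0 L1-HIT; vc=[28,27]
#10 0x43→b16/s0 L1-HIT; vc=[28,27]

MISSES = 4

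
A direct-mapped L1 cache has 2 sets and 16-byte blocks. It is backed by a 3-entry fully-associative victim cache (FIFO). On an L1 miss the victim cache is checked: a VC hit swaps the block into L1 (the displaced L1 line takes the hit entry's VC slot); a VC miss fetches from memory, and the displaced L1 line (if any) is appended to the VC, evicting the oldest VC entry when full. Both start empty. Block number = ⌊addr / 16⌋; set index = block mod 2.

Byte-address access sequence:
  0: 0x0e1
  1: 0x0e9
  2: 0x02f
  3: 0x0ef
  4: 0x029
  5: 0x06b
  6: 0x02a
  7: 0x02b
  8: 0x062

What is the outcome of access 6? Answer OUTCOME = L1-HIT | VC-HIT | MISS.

#0 0xe1→b14/s0 MISS; vc=[]
#1 0xe9→b14/s0 L1-HIT; vc=[]
#2 0x2f→b2/s0 MISS; vc=[14]
#3 0xef→b14/s0 VC-HIT; vc=[2]
#4 0x29→b2/s0 VC-HIT; vc=[14]
#5 0x6b→b6/s0 MISS; vc=[14,2]
#6 0x2a→b2/s0 VC-HIT; vc=[14,6]
#7 0x2b→b2/s0 L1-HIT; vc=[14,6]
#8 0x62→b6/s0 VC-HIT; vc=[14,2]

OUTCOME = VC-HIT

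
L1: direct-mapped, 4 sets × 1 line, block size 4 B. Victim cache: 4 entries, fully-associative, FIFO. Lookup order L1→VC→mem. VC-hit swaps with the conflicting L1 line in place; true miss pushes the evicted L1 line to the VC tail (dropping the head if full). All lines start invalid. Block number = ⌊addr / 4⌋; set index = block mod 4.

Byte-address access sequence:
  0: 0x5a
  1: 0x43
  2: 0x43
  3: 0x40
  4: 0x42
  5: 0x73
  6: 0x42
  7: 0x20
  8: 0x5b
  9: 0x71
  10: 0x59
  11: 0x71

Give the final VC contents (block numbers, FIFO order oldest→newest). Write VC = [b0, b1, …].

#0 0x5a→b22/s2 MISS; vc=[]
#1 0x43→b16/s0 MISS; vc=[]
#2 0x43→b16/s0 L1-HIT; vc=[]
#3 0x40→b16/s0 L1-HIT; vc=[]
#4 0x42→b16/s0 L1-HIT; vc=[]
#5 0x73→b28/s0 MISS; vc=[16]
#6 0x42→b16/s0 VC-HIT; vc=[28]
#7 0x20→b8/s0 MISS; vc=[28,16]
#8 0x5b→b22/s2 L1-HIT; vc=[28,16]
#9 0x71→b28/s0 VC-HIT; vc=[8,16]
#10 0x59→b22/s2 L1-HIT; vc=[8,16]
#11 0x71→b28/s0 L1-HIT; vc=[8,16]

VC = [8, 16]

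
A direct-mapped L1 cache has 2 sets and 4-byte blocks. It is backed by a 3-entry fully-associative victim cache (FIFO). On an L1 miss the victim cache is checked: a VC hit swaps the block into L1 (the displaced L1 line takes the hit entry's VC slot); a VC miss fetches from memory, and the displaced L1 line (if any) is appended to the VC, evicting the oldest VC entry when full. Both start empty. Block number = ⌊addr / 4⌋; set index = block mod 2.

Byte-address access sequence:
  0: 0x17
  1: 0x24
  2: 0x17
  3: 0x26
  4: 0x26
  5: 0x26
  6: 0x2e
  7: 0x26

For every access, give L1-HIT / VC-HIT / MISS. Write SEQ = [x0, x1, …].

SEQ = [MISS, MISS, VC-HIT, VC-HIT, L1-HIT, L1-HIT, MISS, VC-HIT]

#0 0x17→b5/s1 MISS; vc=[]
#1 0x24→b9/s1 MISS; vc=[5]
#2 0x17→b5/s1 VC-HIT; vc=[9]
#3 0x26→b9/s1 VC-HIT; vc=[5]
#4 0x26→b9/s1 L1-HIT; vc=[5]
#5 0x26→b9/s1 L1-HIT; vc=[5]
#6 0x2e→b11/s1 MISS; vc=[5,9]
#7 0x26→b9/s1 VC-HIT; vc=[5,11]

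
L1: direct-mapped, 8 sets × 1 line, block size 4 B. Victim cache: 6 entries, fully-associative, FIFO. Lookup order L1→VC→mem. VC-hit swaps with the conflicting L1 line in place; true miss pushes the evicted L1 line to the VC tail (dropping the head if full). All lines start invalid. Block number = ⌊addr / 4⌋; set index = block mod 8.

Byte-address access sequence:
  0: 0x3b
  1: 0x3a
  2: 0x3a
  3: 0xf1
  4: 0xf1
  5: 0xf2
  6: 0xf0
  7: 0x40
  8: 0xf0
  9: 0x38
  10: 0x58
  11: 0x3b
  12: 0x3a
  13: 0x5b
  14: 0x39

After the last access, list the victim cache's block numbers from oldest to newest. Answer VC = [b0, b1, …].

VC = [22]

  [0] addr=0x3b blk=14 s=6: MISS | VC []
  [1] addr=0x3a blk=14 s=6: L1-HIT | VC []
  [2] addr=0x3a blk=14 s=6: L1-HIT | VC []
  [3] addr=0xf1 blk=60 s=4: MISS | VC []
  [4] addr=0xf1 blk=60 s=4: L1-HIT | VC []
  [5] addr=0xf2 blk=60 s=4: L1-HIT | VC []
  [6] addr=0xf0 blk=60 s=4: L1-HIT | VC []
  [7] addr=0x40 blk=16 s=0: MISS | VC []
  [8] addr=0xf0 blk=60 s=4: L1-HIT | VC []
  [9] addr=0x38 blk=14 s=6: L1-HIT | VC []
  [10] addr=0x58 blk=22 s=6: MISS | VC [14]
  [11] addr=0x3b blk=14 s=6: VC-HIT | VC [22]
  [12] addr=0x3a blk=14 s=6: L1-HIT | VC [22]
  [13] addr=0x5b blk=22 s=6: VC-HIT | VC [14]
  [14] addr=0x39 blk=14 s=6: VC-HIT | VC [22]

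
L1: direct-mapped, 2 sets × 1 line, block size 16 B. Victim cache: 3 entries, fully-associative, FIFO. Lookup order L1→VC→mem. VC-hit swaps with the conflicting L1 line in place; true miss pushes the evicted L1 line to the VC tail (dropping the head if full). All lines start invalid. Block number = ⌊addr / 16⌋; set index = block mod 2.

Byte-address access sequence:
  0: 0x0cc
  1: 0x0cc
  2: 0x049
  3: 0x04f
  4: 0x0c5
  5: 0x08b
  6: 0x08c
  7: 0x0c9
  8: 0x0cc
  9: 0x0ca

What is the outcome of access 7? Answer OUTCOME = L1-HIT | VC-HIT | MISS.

  [0] addr=0xcc blk=12 s=0: MISS | VC []
  [1] addr=0xcc blk=12 s=0: L1-HIT | VC []
  [2] addr=0x49 blk=4 s=0: MISS | VC [12]
  [3] addr=0x4f blk=4 s=0: L1-HIT | VC [12]
  [4] addr=0xc5 blk=12 s=0: VC-HIT | VC [4]
  [5] addr=0x8b blk=8 s=0: MISS | VC [4, 12]
  [6] addr=0x8c blk=8 s=0: L1-HIT | VC [4, 12]
  [7] addr=0xc9 blk=12 s=0: VC-HIT | VC [4, 8]
  [8] addr=0xcc blk=12 s=0: L1-HIT | VC [4, 8]
  [9] addr=0xca blk=12 s=0: L1-HIT | VC [4, 8]

OUTCOME = VC-HIT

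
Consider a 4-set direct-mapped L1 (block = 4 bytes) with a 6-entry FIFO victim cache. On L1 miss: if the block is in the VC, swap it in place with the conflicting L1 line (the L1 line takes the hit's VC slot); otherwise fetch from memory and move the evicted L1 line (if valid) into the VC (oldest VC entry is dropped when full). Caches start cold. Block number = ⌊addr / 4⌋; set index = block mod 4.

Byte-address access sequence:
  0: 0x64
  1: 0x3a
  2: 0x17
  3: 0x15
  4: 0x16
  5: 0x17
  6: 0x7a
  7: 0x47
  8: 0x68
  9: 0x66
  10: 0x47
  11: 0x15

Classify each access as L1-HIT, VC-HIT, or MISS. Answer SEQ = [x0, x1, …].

  [0] addr=0x64 blk=25 s=1: MISS | VC []
  [1] addr=0x3a blk=14 s=2: MISS | VC []
  [2] addr=0x17 blk=5 s=1: MISS | VC [25]
  [3] addr=0x15 blk=5 s=1: L1-HIT | VC [25]
  [4] addr=0x16 blk=5 s=1: L1-HIT | VC [25]
  [5] addr=0x17 blk=5 s=1: L1-HIT | VC [25]
  [6] addr=0x7a blk=30 s=2: MISS | VC [25, 14]
  [7] addr=0x47 blk=17 s=1: MISS | VC [25, 14, 5]
  [8] addr=0x68 blk=26 s=2: MISS | VC [25, 14, 5, 30]
  [9] addr=0x66 blk=25 s=1: VC-HIT | VC [17, 14, 5, 30]
  [10] addr=0x47 blk=17 s=1: VC-HIT | VC [25, 14, 5, 30]
  [11] addr=0x15 blk=5 s=1: VC-HIT | VC [25, 14, 17, 30]

SEQ = [MISS, MISS, MISS, L1-HIT, L1-HIT, L1-HIT, MISS, MISS, MISS, VC-HIT, VC-HIT, VC-HIT]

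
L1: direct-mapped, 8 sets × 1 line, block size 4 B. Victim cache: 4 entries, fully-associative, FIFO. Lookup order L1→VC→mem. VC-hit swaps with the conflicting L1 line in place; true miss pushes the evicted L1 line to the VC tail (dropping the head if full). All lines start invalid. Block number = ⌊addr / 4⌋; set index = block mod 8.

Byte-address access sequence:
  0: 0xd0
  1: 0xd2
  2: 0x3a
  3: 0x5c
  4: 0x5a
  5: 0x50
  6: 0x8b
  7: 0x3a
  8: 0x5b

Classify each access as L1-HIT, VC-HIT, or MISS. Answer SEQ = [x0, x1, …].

SEQ = [MISS, L1-HIT, MISS, MISS, MISS, MISS, MISS, VC-HIT, VC-HIT]

#0 0xd0→b52/s4 MISS; vc=[]
#1 0xd2→b52/s4 L1-HIT; vc=[]
#2 0x3a→b14/s6 MISS; vc=[]
#3 0x5c→b23/s7 MISS; vc=[]
#4 0x5a→b22/s6 MISS; vc=[14]
#5 0x50→b20/s4 MISS; vc=[14,52]
#6 0x8b→b34/s2 MISS; vc=[14,52]
#7 0x3a→b14/s6 VC-HIT; vc=[22,52]
#8 0x5b→b22/s6 VC-HIT; vc=[14,52]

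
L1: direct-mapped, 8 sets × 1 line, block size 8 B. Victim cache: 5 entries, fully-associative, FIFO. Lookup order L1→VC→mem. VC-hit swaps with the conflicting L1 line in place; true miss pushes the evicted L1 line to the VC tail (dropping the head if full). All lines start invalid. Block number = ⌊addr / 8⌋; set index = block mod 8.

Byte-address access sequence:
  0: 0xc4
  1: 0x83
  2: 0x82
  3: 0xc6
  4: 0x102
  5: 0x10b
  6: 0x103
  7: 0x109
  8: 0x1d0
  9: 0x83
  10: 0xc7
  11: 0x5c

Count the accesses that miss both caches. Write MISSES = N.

MISSES = 6

#0 0xc4→b24/s0 MISS; vc=[]
#1 0x83→b16/s0 MISS; vc=[24]
#2 0x82→b16/s0 L1-HIT; vc=[24]
#3 0xc6→b24/s0 VC-HIT; vc=[16]
#4 0x102→b32/s0 MISS; vc=[16,24]
#5 0x10b→b33/s1 MISS; vc=[16,24]
#6 0x103→b32/s0 L1-HIT; vc=[16,24]
#7 0x109→b33/s1 L1-HIT; vc=[16,24]
#8 0x1d0→b58/s2 MISS; vc=[16,24]
#9 0x83→b16/s0 VC-HIT; vc=[32,24]
#10 0xc7→b24/s0 VC-HIT; vc=[32,16]
#11 0x5c→b11/s3 MISS; vc=[32,16]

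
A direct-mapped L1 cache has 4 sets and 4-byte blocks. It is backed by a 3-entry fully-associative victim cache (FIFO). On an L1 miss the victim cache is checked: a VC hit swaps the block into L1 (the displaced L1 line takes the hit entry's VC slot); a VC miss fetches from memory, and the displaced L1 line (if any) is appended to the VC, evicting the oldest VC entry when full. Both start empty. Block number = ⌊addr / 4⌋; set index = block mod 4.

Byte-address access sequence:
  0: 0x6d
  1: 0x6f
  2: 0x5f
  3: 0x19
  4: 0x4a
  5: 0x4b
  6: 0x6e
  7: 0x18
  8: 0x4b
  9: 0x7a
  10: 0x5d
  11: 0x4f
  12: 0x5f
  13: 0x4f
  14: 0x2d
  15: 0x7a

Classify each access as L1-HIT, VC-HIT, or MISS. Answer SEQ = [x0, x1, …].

0: 0x6d (blk 27, set 3) → MISS  vc=[]
1: 0x6f (blk 27, set 3) → L1-HIT  vc=[]
2: 0x5f (blk 23, set 3) → MISS  vc=[27]
3: 0x19 (blk 6, set 2) → MISS  vc=[27]
4: 0x4a (blk 18, set 2) → MISS  vc=[27, 6]
5: 0x4b (blk 18, set 2) → L1-HIT  vc=[27, 6]
6: 0x6e (blk 27, set 3) → VC-HIT  vc=[23, 6]
7: 0x18 (blk 6, set 2) → VC-HIT  vc=[23, 18]
8: 0x4b (blk 18, set 2) → VC-HIT  vc=[23, 6]
9: 0x7a (blk 30, set 2) → MISS  vc=[23, 6, 18]
10: 0x5d (blk 23, set 3) → VC-HIT  vc=[27, 6, 18]
11: 0x4f (blk 19, set 3) → MISS  vc=[6, 18, 23]
12: 0x5f (blk 23, set 3) → VC-HIT  vc=[6, 18, 19]
13: 0x4f (blk 19, set 3) → VC-HIT  vc=[6, 18, 23]
14: 0x2d (blk 11, set 3) → MISS  vc=[18, 23, 19]
15: 0x7a (blk 30, set 2) → L1-HIT  vc=[18, 23, 19]

SEQ = [MISS, L1-HIT, MISS, MISS, MISS, L1-HIT, VC-HIT, VC-HIT, VC-HIT, MISS, VC-HIT, MISS, VC-HIT, VC-HIT, MISS, L1-HIT]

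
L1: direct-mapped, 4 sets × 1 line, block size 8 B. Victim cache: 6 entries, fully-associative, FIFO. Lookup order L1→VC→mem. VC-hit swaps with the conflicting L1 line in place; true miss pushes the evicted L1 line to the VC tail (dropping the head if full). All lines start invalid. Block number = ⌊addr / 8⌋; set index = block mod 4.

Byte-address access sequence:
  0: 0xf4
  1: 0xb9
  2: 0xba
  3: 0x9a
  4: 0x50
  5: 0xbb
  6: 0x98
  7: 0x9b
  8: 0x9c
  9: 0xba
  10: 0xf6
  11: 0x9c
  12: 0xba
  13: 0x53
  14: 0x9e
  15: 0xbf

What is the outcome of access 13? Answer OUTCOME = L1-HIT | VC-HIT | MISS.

#0 0xf4→b30/s2 MISS; vc=[]
#1 0xb9→b23/s3 MISS; vc=[]
#2 0xba→b23/s3 L1-HIT; vc=[]
#3 0x9a→b19/s3 MISS; vc=[23]
#4 0x50→b10/s2 MISS; vc=[23,30]
#5 0xbb→b23/s3 VC-HIT; vc=[19,30]
#6 0x98→b19/s3 VC-HIT; vc=[23,30]
#7 0x9b→b19/s3 L1-HIT; vc=[23,30]
#8 0x9c→b19/s3 L1-HIT; vc=[23,30]
#9 0xba→b23/s3 VC-HIT; vc=[19,30]
#10 0xf6→b30/s2 VC-HIT; vc=[19,10]
#11 0x9c→b19/s3 VC-HIT; vc=[23,10]
#12 0xba→b23/s3 VC-HIT; vc=[19,10]
#13 0x53→b10/s2 VC-HIT; vc=[19,30]
#14 0x9e→b19/s3 VC-HIT; vc=[23,30]
#15 0xbf→b23/s3 VC-HIT; vc=[19,30]

OUTCOME = VC-HIT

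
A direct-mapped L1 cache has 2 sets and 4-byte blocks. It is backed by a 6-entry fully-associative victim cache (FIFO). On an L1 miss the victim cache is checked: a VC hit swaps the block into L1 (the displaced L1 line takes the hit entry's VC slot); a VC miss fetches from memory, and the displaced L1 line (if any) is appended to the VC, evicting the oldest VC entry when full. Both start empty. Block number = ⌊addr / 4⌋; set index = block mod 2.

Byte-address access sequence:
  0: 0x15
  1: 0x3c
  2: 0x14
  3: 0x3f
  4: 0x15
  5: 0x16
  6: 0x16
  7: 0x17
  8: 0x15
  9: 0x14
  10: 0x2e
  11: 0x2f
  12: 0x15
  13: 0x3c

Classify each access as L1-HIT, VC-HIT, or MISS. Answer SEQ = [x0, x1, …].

  [0] addr=0x15 blk=5 s=1: MISS | VC []
  [1] addr=0x3c blk=15 s=1: MISS | VC [5]
  [2] addr=0x14 blk=5 s=1: VC-HIT | VC [15]
  [3] addr=0x3f blk=15 s=1: VC-HIT | VC [5]
  [4] addr=0x15 blk=5 s=1: VC-HIT | VC [15]
  [5] addr=0x16 blk=5 s=1: L1-HIT | VC [15]
  [6] addr=0x16 blk=5 s=1: L1-HIT | VC [15]
  [7] addr=0x17 blk=5 s=1: L1-HIT | VC [15]
  [8] addr=0x15 blk=5 s=1: L1-HIT | VC [15]
  [9] addr=0x14 blk=5 s=1: L1-HIT | VC [15]
  [10] addr=0x2e blk=11 s=1: MISS | VC [15, 5]
  [11] addr=0x2f blk=11 s=1: L1-HIT | VC [15, 5]
  [12] addr=0x15 blk=5 s=1: VC-HIT | VC [15, 11]
  [13] addr=0x3c blk=15 s=1: VC-HIT | VC [5, 11]

SEQ = [MISS, MISS, VC-HIT, VC-HIT, VC-HIT, L1-HIT, L1-HIT, L1-HIT, L1-HIT, L1-HIT, MISS, L1-HIT, VC-HIT, VC-HIT]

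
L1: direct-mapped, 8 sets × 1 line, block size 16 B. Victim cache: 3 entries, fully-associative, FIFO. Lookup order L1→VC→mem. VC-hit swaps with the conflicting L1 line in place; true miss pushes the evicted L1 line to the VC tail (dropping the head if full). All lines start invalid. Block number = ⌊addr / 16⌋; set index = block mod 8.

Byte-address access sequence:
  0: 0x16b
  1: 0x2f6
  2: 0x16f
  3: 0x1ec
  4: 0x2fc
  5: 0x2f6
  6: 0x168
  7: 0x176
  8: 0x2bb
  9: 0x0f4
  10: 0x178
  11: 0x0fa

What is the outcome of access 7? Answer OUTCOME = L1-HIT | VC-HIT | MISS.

OUTCOME = MISS

#0 0x16b→b22/s6 MISS; vc=[]
#1 0x2f6→b47/s7 MISS; vc=[]
#2 0x16f→b22/s6 L1-HIT; vc=[]
#3 0x1ec→b30/s6 MISS; vc=[22]
#4 0x2fc→b47/s7 L1-HIT; vc=[22]
#5 0x2f6→b47/s7 L1-HIT; vc=[22]
#6 0x168→b22/s6 VC-HIT; vc=[30]
#7 0x176→b23/s7 MISS; vc=[30,47]
#8 0x2bb→b43/s3 MISS; vc=[30,47]
#9 0xf4→b15/s7 MISS; vc=[30,47,23]
#10 0x178→b23/s7 VC-HIT; vc=[30,47,15]
#11 0xfa→b15/s7 VC-HIT; vc=[30,47,23]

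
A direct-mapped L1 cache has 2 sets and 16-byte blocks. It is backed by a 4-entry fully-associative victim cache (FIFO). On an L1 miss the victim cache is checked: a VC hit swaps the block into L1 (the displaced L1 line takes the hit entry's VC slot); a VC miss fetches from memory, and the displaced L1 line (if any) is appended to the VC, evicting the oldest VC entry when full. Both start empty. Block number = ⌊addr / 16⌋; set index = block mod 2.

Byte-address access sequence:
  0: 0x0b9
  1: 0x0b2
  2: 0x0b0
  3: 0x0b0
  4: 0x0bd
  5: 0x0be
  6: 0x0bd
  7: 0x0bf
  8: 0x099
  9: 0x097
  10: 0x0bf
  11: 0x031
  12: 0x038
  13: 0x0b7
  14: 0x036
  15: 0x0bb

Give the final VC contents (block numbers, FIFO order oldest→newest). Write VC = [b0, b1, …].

VC = [9, 3]

  [0] addr=0xb9 blk=11 s=1: MISS | VC []
  [1] addr=0xb2 blk=11 s=1: L1-HIT | VC []
  [2] addr=0xb0 blk=11 s=1: L1-HIT | VC []
  [3] addr=0xb0 blk=11 s=1: L1-HIT | VC []
  [4] addr=0xbd blk=11 s=1: L1-HIT | VC []
  [5] addr=0xbe blk=11 s=1: L1-HIT | VC []
  [6] addr=0xbd blk=11 s=1: L1-HIT | VC []
  [7] addr=0xbf blk=11 s=1: L1-HIT | VC []
  [8] addr=0x99 blk=9 s=1: MISS | VC [11]
  [9] addr=0x97 blk=9 s=1: L1-HIT | VC [11]
  [10] addr=0xbf blk=11 s=1: VC-HIT | VC [9]
  [11] addr=0x31 blk=3 s=1: MISS | VC [9, 11]
  [12] addr=0x38 blk=3 s=1: L1-HIT | VC [9, 11]
  [13] addr=0xb7 blk=11 s=1: VC-HIT | VC [9, 3]
  [14] addr=0x36 blk=3 s=1: VC-HIT | VC [9, 11]
  [15] addr=0xbb blk=11 s=1: VC-HIT | VC [9, 3]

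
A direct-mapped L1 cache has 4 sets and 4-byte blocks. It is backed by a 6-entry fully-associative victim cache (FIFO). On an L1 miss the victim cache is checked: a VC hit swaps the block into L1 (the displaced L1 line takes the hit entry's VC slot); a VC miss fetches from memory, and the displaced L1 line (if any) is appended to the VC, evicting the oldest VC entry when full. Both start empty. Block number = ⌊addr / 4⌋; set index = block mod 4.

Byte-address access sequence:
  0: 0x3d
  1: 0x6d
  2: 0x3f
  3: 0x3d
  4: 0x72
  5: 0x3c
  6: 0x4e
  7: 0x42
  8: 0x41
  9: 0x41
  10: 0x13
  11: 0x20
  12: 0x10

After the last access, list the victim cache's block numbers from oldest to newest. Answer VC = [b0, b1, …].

VC = [27, 15, 28, 16, 8]

  [0] addr=0x3d blk=15 s=3: MISS | VC []
  [1] addr=0x6d blk=27 s=3: MISS | VC [15]
  [2] addr=0x3f blk=15 s=3: VC-HIT | VC [27]
  [3] addr=0x3d blk=15 s=3: L1-HIT | VC [27]
  [4] addr=0x72 blk=28 s=0: MISS | VC [27]
  [5] addr=0x3c blk=15 s=3: L1-HIT | VC [27]
  [6] addr=0x4e blk=19 s=3: MISS | VC [27, 15]
  [7] addr=0x42 blk=16 s=0: MISS | VC [27, 15, 28]
  [8] addr=0x41 blk=16 s=0: L1-HIT | VC [27, 15, 28]
  [9] addr=0x41 blk=16 s=0: L1-HIT | VC [27, 15, 28]
  [10] addr=0x13 blk=4 s=0: MISS | VC [27, 15, 28, 16]
  [11] addr=0x20 blk=8 s=0: MISS | VC [27, 15, 28, 16, 4]
  [12] addr=0x10 blk=4 s=0: VC-HIT | VC [27, 15, 28, 16, 8]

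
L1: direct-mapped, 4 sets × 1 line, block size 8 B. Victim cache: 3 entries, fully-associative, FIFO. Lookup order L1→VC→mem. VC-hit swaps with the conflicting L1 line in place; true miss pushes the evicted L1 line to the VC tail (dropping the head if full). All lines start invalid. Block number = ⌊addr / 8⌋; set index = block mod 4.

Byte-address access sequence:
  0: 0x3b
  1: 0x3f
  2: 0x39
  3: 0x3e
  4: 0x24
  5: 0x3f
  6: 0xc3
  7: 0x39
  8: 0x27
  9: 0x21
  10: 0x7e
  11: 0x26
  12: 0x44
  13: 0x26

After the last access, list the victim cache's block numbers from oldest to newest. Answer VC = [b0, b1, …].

VC = [24, 7, 8]

  [0] addr=0x3b blk=7 s=3: MISS | VC []
  [1] addr=0x3f blk=7 s=3: L1-HIT | VC []
  [2] addr=0x39 blk=7 s=3: L1-HIT | VC []
  [3] addr=0x3e blk=7 s=3: L1-HIT | VC []
  [4] addr=0x24 blk=4 s=0: MISS | VC []
  [5] addr=0x3f blk=7 s=3: L1-HIT | VC []
  [6] addr=0xc3 blk=24 s=0: MISS | VC [4]
  [7] addr=0x39 blk=7 s=3: L1-HIT | VC [4]
  [8] addr=0x27 blk=4 s=0: VC-HIT | VC [24]
  [9] addr=0x21 blk=4 s=0: L1-HIT | VC [24]
  [10] addr=0x7e blk=15 s=3: MISS | VC [24, 7]
  [11] addr=0x26 blk=4 s=0: L1-HIT | VC [24, 7]
  [12] addr=0x44 blk=8 s=0: MISS | VC [24, 7, 4]
  [13] addr=0x26 blk=4 s=0: VC-HIT | VC [24, 7, 8]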